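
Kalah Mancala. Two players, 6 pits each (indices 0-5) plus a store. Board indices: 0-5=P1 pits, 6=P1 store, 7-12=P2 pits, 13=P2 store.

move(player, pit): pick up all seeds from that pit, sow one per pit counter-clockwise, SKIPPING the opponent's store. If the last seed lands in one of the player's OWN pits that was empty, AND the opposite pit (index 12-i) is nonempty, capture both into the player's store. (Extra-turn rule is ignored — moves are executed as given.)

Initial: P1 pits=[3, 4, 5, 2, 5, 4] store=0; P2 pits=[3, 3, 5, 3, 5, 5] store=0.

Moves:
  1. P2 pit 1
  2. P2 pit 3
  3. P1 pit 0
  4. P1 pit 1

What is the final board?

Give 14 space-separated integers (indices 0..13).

Answer: 0 0 7 4 7 5 1 3 0 6 0 7 6 1

Derivation:
Move 1: P2 pit1 -> P1=[3,4,5,2,5,4](0) P2=[3,0,6,4,6,5](0)
Move 2: P2 pit3 -> P1=[4,4,5,2,5,4](0) P2=[3,0,6,0,7,6](1)
Move 3: P1 pit0 -> P1=[0,5,6,3,6,4](0) P2=[3,0,6,0,7,6](1)
Move 4: P1 pit1 -> P1=[0,0,7,4,7,5](1) P2=[3,0,6,0,7,6](1)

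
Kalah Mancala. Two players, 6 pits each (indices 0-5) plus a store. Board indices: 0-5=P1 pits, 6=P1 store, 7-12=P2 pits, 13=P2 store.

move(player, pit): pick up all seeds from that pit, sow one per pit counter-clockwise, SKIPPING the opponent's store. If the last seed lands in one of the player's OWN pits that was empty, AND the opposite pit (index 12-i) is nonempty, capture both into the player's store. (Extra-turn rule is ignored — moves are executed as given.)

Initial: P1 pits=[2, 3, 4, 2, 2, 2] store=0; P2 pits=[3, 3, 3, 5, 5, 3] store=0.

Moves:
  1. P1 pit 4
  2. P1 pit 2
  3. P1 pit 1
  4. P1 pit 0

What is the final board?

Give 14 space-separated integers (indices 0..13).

Answer: 0 1 2 4 2 4 2 3 3 3 5 5 3 0

Derivation:
Move 1: P1 pit4 -> P1=[2,3,4,2,0,3](1) P2=[3,3,3,5,5,3](0)
Move 2: P1 pit2 -> P1=[2,3,0,3,1,4](2) P2=[3,3,3,5,5,3](0)
Move 3: P1 pit1 -> P1=[2,0,1,4,2,4](2) P2=[3,3,3,5,5,3](0)
Move 4: P1 pit0 -> P1=[0,1,2,4,2,4](2) P2=[3,3,3,5,5,3](0)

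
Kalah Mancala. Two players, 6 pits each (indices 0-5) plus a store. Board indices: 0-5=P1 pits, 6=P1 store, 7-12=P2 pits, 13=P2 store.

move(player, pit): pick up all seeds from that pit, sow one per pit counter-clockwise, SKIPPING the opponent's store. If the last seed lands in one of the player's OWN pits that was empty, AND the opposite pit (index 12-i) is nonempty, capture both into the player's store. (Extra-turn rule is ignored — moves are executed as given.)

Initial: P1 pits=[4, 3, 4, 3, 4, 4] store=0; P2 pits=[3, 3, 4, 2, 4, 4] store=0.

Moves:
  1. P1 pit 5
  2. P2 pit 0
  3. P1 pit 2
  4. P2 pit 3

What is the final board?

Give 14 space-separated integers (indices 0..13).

Move 1: P1 pit5 -> P1=[4,3,4,3,4,0](1) P2=[4,4,5,2,4,4](0)
Move 2: P2 pit0 -> P1=[4,3,4,3,4,0](1) P2=[0,5,6,3,5,4](0)
Move 3: P1 pit2 -> P1=[4,3,0,4,5,1](2) P2=[0,5,6,3,5,4](0)
Move 4: P2 pit3 -> P1=[4,3,0,4,5,1](2) P2=[0,5,6,0,6,5](1)

Answer: 4 3 0 4 5 1 2 0 5 6 0 6 5 1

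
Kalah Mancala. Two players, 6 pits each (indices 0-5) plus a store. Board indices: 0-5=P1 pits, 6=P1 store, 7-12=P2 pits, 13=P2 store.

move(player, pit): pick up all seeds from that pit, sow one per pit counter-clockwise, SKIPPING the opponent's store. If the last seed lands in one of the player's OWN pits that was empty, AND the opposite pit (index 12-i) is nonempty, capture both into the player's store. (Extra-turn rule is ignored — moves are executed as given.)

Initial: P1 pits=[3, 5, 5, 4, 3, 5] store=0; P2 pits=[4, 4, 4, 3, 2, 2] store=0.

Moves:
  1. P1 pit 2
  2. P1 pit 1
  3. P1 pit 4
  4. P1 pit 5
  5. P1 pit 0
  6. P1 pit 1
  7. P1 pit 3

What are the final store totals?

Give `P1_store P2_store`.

Answer: 12 0

Derivation:
Move 1: P1 pit2 -> P1=[3,5,0,5,4,6](1) P2=[5,4,4,3,2,2](0)
Move 2: P1 pit1 -> P1=[3,0,1,6,5,7](2) P2=[5,4,4,3,2,2](0)
Move 3: P1 pit4 -> P1=[3,0,1,6,0,8](3) P2=[6,5,5,3,2,2](0)
Move 4: P1 pit5 -> P1=[4,0,1,6,0,0](4) P2=[7,6,6,4,3,3](0)
Move 5: P1 pit0 -> P1=[0,1,2,7,0,0](11) P2=[7,0,6,4,3,3](0)
Move 6: P1 pit1 -> P1=[0,0,3,7,0,0](11) P2=[7,0,6,4,3,3](0)
Move 7: P1 pit3 -> P1=[0,0,3,0,1,1](12) P2=[8,1,7,5,3,3](0)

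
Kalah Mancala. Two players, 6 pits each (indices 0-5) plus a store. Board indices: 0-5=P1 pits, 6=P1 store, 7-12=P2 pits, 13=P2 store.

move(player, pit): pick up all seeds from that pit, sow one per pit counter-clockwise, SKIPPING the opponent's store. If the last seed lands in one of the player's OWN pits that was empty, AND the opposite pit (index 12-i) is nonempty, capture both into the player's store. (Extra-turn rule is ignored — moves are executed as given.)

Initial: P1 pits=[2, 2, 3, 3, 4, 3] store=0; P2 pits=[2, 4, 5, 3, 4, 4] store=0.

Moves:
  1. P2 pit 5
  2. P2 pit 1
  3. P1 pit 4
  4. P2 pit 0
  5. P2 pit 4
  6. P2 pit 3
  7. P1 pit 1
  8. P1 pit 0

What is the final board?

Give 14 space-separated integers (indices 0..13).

Answer: 0 1 7 4 1 5 2 0 2 7 0 1 2 7

Derivation:
Move 1: P2 pit5 -> P1=[3,3,4,3,4,3](0) P2=[2,4,5,3,4,0](1)
Move 2: P2 pit1 -> P1=[0,3,4,3,4,3](0) P2=[2,0,6,4,5,0](5)
Move 3: P1 pit4 -> P1=[0,3,4,3,0,4](1) P2=[3,1,6,4,5,0](5)
Move 4: P2 pit0 -> P1=[0,3,4,3,0,4](1) P2=[0,2,7,5,5,0](5)
Move 5: P2 pit4 -> P1=[1,4,5,3,0,4](1) P2=[0,2,7,5,0,1](6)
Move 6: P2 pit3 -> P1=[2,5,5,3,0,4](1) P2=[0,2,7,0,1,2](7)
Move 7: P1 pit1 -> P1=[2,0,6,4,1,5](2) P2=[0,2,7,0,1,2](7)
Move 8: P1 pit0 -> P1=[0,1,7,4,1,5](2) P2=[0,2,7,0,1,2](7)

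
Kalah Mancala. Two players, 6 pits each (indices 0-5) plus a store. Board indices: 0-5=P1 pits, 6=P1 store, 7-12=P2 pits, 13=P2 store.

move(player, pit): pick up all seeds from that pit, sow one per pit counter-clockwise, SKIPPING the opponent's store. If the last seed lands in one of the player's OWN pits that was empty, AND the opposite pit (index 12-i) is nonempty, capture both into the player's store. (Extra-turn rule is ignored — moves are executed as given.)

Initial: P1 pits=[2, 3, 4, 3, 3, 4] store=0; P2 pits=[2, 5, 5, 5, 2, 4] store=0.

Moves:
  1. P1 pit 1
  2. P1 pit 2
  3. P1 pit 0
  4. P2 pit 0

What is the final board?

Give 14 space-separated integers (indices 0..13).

Answer: 0 1 0 5 5 5 7 0 6 6 1 2 4 0

Derivation:
Move 1: P1 pit1 -> P1=[2,0,5,4,4,4](0) P2=[2,5,5,5,2,4](0)
Move 2: P1 pit2 -> P1=[2,0,0,5,5,5](1) P2=[3,5,5,5,2,4](0)
Move 3: P1 pit0 -> P1=[0,1,0,5,5,5](7) P2=[3,5,5,0,2,4](0)
Move 4: P2 pit0 -> P1=[0,1,0,5,5,5](7) P2=[0,6,6,1,2,4](0)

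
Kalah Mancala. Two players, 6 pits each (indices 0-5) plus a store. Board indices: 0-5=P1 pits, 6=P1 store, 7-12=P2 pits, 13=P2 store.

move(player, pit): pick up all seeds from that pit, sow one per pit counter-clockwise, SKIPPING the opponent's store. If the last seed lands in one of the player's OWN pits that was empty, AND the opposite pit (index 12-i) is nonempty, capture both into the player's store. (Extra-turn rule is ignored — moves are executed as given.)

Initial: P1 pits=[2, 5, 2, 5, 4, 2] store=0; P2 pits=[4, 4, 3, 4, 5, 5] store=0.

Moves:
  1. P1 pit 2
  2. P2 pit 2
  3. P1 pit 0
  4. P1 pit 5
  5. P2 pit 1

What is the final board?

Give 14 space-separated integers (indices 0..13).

Move 1: P1 pit2 -> P1=[2,5,0,6,5,2](0) P2=[4,4,3,4,5,5](0)
Move 2: P2 pit2 -> P1=[2,5,0,6,5,2](0) P2=[4,4,0,5,6,6](0)
Move 3: P1 pit0 -> P1=[0,6,0,6,5,2](6) P2=[4,4,0,0,6,6](0)
Move 4: P1 pit5 -> P1=[0,6,0,6,5,0](7) P2=[5,4,0,0,6,6](0)
Move 5: P2 pit1 -> P1=[0,6,0,6,5,0](7) P2=[5,0,1,1,7,7](0)

Answer: 0 6 0 6 5 0 7 5 0 1 1 7 7 0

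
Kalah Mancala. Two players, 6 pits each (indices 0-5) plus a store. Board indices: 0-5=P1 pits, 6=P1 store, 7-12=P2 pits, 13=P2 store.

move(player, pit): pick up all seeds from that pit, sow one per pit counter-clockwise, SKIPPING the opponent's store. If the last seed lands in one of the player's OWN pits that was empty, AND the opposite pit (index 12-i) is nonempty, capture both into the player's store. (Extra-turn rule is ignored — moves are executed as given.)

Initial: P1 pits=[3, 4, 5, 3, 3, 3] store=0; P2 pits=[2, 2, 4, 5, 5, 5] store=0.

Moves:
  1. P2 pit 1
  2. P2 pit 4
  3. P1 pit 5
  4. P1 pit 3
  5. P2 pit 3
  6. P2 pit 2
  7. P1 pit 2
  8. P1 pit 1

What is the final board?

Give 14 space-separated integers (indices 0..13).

Answer: 6 0 1 2 6 3 4 5 2 1 1 2 8 3

Derivation:
Move 1: P2 pit1 -> P1=[3,4,5,3,3,3](0) P2=[2,0,5,6,5,5](0)
Move 2: P2 pit4 -> P1=[4,5,6,3,3,3](0) P2=[2,0,5,6,0,6](1)
Move 3: P1 pit5 -> P1=[4,5,6,3,3,0](1) P2=[3,1,5,6,0,6](1)
Move 4: P1 pit3 -> P1=[4,5,6,0,4,1](2) P2=[3,1,5,6,0,6](1)
Move 5: P2 pit3 -> P1=[5,6,7,0,4,1](2) P2=[3,1,5,0,1,7](2)
Move 6: P2 pit2 -> P1=[6,6,7,0,4,1](2) P2=[3,1,0,1,2,8](3)
Move 7: P1 pit2 -> P1=[6,6,0,1,5,2](3) P2=[4,2,1,1,2,8](3)
Move 8: P1 pit1 -> P1=[6,0,1,2,6,3](4) P2=[5,2,1,1,2,8](3)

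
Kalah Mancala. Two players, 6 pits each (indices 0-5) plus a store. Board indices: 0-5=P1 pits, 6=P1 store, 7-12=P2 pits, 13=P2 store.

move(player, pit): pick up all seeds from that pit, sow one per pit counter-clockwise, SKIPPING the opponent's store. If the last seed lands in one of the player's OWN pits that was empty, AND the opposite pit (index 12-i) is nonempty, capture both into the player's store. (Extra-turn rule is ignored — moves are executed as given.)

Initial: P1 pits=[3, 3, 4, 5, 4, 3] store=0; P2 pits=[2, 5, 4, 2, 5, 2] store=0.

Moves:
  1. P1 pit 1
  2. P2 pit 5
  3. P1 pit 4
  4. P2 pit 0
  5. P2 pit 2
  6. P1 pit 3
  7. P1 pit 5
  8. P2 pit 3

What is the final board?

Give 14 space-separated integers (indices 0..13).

Move 1: P1 pit1 -> P1=[3,0,5,6,5,3](0) P2=[2,5,4,2,5,2](0)
Move 2: P2 pit5 -> P1=[4,0,5,6,5,3](0) P2=[2,5,4,2,5,0](1)
Move 3: P1 pit4 -> P1=[4,0,5,6,0,4](1) P2=[3,6,5,2,5,0](1)
Move 4: P2 pit0 -> P1=[4,0,5,6,0,4](1) P2=[0,7,6,3,5,0](1)
Move 5: P2 pit2 -> P1=[5,1,5,6,0,4](1) P2=[0,7,0,4,6,1](2)
Move 6: P1 pit3 -> P1=[5,1,5,0,1,5](2) P2=[1,8,1,4,6,1](2)
Move 7: P1 pit5 -> P1=[5,1,5,0,1,0](3) P2=[2,9,2,5,6,1](2)
Move 8: P2 pit3 -> P1=[6,2,5,0,1,0](3) P2=[2,9,2,0,7,2](3)

Answer: 6 2 5 0 1 0 3 2 9 2 0 7 2 3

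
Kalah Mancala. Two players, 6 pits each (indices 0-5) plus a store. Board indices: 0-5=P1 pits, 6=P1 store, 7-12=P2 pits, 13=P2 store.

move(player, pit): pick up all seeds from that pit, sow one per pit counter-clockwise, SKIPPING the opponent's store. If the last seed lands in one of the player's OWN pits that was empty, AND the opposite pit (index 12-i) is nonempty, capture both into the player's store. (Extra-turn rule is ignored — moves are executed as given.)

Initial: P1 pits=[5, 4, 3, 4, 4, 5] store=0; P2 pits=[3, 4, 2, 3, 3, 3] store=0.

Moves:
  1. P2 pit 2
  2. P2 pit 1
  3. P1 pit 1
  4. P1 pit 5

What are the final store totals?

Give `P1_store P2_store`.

Answer: 1 0

Derivation:
Move 1: P2 pit2 -> P1=[5,4,3,4,4,5](0) P2=[3,4,0,4,4,3](0)
Move 2: P2 pit1 -> P1=[5,4,3,4,4,5](0) P2=[3,0,1,5,5,4](0)
Move 3: P1 pit1 -> P1=[5,0,4,5,5,6](0) P2=[3,0,1,5,5,4](0)
Move 4: P1 pit5 -> P1=[5,0,4,5,5,0](1) P2=[4,1,2,6,6,4](0)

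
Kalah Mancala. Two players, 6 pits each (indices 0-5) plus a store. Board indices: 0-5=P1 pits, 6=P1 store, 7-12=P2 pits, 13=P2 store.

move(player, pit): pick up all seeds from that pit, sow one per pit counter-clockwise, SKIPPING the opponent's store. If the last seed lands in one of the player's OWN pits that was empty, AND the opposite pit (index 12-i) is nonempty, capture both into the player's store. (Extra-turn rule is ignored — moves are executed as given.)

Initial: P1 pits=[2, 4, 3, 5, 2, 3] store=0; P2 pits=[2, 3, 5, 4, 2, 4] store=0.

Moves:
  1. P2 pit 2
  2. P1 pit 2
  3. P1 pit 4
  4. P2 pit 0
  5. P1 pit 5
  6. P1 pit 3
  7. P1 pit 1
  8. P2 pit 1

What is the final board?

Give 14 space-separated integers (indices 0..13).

Answer: 4 0 1 1 2 2 3 2 0 4 8 4 6 2

Derivation:
Move 1: P2 pit2 -> P1=[3,4,3,5,2,3](0) P2=[2,3,0,5,3,5](1)
Move 2: P1 pit2 -> P1=[3,4,0,6,3,4](0) P2=[2,3,0,5,3,5](1)
Move 3: P1 pit4 -> P1=[3,4,0,6,0,5](1) P2=[3,3,0,5,3,5](1)
Move 4: P2 pit0 -> P1=[3,4,0,6,0,5](1) P2=[0,4,1,6,3,5](1)
Move 5: P1 pit5 -> P1=[3,4,0,6,0,0](2) P2=[1,5,2,7,3,5](1)
Move 6: P1 pit3 -> P1=[3,4,0,0,1,1](3) P2=[2,6,3,7,3,5](1)
Move 7: P1 pit1 -> P1=[3,0,1,1,2,2](3) P2=[2,6,3,7,3,5](1)
Move 8: P2 pit1 -> P1=[4,0,1,1,2,2](3) P2=[2,0,4,8,4,6](2)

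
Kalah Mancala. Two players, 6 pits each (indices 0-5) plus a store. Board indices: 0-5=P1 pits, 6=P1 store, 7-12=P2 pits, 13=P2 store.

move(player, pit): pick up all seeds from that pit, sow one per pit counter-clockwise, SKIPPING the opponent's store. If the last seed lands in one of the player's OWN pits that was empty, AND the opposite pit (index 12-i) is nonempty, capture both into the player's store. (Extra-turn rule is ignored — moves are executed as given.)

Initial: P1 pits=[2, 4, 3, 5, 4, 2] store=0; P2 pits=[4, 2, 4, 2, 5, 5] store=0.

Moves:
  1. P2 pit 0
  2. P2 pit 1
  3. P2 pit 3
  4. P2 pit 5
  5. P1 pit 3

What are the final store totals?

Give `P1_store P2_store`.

Answer: 1 2

Derivation:
Move 1: P2 pit0 -> P1=[2,4,3,5,4,2](0) P2=[0,3,5,3,6,5](0)
Move 2: P2 pit1 -> P1=[2,4,3,5,4,2](0) P2=[0,0,6,4,7,5](0)
Move 3: P2 pit3 -> P1=[3,4,3,5,4,2](0) P2=[0,0,6,0,8,6](1)
Move 4: P2 pit5 -> P1=[4,5,4,6,5,2](0) P2=[0,0,6,0,8,0](2)
Move 5: P1 pit3 -> P1=[4,5,4,0,6,3](1) P2=[1,1,7,0,8,0](2)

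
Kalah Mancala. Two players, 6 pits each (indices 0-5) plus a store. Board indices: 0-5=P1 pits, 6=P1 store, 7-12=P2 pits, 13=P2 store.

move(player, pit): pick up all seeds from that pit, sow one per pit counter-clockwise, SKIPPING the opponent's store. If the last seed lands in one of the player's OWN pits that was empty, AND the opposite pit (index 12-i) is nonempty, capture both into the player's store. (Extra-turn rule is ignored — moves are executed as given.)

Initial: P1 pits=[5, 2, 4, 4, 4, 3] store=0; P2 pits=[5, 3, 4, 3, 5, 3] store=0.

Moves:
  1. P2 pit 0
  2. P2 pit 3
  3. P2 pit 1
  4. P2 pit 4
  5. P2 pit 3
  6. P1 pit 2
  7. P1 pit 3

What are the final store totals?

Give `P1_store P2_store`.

Answer: 2 6

Derivation:
Move 1: P2 pit0 -> P1=[5,2,4,4,4,3](0) P2=[0,4,5,4,6,4](0)
Move 2: P2 pit3 -> P1=[6,2,4,4,4,3](0) P2=[0,4,5,0,7,5](1)
Move 3: P2 pit1 -> P1=[6,2,4,4,4,3](0) P2=[0,0,6,1,8,6](1)
Move 4: P2 pit4 -> P1=[7,3,5,5,5,4](0) P2=[0,0,6,1,0,7](2)
Move 5: P2 pit3 -> P1=[7,0,5,5,5,4](0) P2=[0,0,6,0,0,7](6)
Move 6: P1 pit2 -> P1=[7,0,0,6,6,5](1) P2=[1,0,6,0,0,7](6)
Move 7: P1 pit3 -> P1=[7,0,0,0,7,6](2) P2=[2,1,7,0,0,7](6)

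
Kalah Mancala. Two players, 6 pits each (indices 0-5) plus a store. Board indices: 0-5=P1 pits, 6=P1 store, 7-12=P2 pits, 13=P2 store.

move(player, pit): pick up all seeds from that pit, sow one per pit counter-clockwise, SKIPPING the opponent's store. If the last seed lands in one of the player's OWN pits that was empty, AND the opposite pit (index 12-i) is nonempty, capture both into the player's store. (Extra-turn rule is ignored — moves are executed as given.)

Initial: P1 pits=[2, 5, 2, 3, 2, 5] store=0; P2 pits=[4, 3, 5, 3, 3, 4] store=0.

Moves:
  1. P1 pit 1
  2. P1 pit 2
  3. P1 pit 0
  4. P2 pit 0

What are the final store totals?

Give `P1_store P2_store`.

Answer: 5 0

Derivation:
Move 1: P1 pit1 -> P1=[2,0,3,4,3,6](1) P2=[4,3,5,3,3,4](0)
Move 2: P1 pit2 -> P1=[2,0,0,5,4,7](1) P2=[4,3,5,3,3,4](0)
Move 3: P1 pit0 -> P1=[0,1,0,5,4,7](5) P2=[4,3,5,0,3,4](0)
Move 4: P2 pit0 -> P1=[0,1,0,5,4,7](5) P2=[0,4,6,1,4,4](0)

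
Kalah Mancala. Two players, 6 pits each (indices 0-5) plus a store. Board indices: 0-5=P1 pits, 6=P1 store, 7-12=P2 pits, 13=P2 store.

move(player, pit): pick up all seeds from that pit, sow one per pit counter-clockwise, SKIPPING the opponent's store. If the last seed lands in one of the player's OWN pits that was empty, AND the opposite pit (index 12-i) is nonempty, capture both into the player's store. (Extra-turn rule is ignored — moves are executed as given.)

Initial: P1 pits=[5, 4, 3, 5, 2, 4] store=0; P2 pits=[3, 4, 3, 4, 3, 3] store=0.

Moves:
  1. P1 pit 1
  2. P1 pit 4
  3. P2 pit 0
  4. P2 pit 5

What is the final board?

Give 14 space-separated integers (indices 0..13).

Answer: 6 1 4 6 0 6 1 0 5 4 5 4 0 1

Derivation:
Move 1: P1 pit1 -> P1=[5,0,4,6,3,5](0) P2=[3,4,3,4,3,3](0)
Move 2: P1 pit4 -> P1=[5,0,4,6,0,6](1) P2=[4,4,3,4,3,3](0)
Move 3: P2 pit0 -> P1=[5,0,4,6,0,6](1) P2=[0,5,4,5,4,3](0)
Move 4: P2 pit5 -> P1=[6,1,4,6,0,6](1) P2=[0,5,4,5,4,0](1)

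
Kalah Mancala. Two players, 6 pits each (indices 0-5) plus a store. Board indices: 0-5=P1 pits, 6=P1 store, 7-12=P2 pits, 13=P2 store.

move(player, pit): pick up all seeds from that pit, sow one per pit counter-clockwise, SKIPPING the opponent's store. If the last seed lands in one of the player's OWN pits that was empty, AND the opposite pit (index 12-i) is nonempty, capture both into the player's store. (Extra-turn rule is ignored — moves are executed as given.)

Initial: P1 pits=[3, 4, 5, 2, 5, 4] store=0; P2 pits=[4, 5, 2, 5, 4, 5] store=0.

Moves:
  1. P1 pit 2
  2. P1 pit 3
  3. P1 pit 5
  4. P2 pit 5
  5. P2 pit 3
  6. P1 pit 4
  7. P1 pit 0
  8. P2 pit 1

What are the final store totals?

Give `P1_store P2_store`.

Move 1: P1 pit2 -> P1=[3,4,0,3,6,5](1) P2=[5,5,2,5,4,5](0)
Move 2: P1 pit3 -> P1=[3,4,0,0,7,6](2) P2=[5,5,2,5,4,5](0)
Move 3: P1 pit5 -> P1=[3,4,0,0,7,0](3) P2=[6,6,3,6,5,5](0)
Move 4: P2 pit5 -> P1=[4,5,1,1,7,0](3) P2=[6,6,3,6,5,0](1)
Move 5: P2 pit3 -> P1=[5,6,2,1,7,0](3) P2=[6,6,3,0,6,1](2)
Move 6: P1 pit4 -> P1=[5,6,2,1,0,1](4) P2=[7,7,4,1,7,1](2)
Move 7: P1 pit0 -> P1=[0,7,3,2,1,2](4) P2=[7,7,4,1,7,1](2)
Move 8: P2 pit1 -> P1=[1,8,3,2,1,2](4) P2=[7,0,5,2,8,2](3)

Answer: 4 3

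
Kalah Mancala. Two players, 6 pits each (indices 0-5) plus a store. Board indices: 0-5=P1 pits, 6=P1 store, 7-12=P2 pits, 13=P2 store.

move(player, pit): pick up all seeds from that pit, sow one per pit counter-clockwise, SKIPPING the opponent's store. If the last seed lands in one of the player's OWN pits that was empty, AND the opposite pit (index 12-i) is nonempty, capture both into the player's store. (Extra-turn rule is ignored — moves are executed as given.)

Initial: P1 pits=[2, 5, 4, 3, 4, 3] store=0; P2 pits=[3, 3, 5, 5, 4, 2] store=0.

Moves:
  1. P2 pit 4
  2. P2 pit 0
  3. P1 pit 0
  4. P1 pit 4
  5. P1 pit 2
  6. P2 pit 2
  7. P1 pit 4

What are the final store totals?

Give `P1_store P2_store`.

Move 1: P2 pit4 -> P1=[3,6,4,3,4,3](0) P2=[3,3,5,5,0,3](1)
Move 2: P2 pit0 -> P1=[3,6,4,3,4,3](0) P2=[0,4,6,6,0,3](1)
Move 3: P1 pit0 -> P1=[0,7,5,4,4,3](0) P2=[0,4,6,6,0,3](1)
Move 4: P1 pit4 -> P1=[0,7,5,4,0,4](1) P2=[1,5,6,6,0,3](1)
Move 5: P1 pit2 -> P1=[0,7,0,5,1,5](2) P2=[2,5,6,6,0,3](1)
Move 6: P2 pit2 -> P1=[1,8,0,5,1,5](2) P2=[2,5,0,7,1,4](2)
Move 7: P1 pit4 -> P1=[1,8,0,5,0,6](2) P2=[2,5,0,7,1,4](2)

Answer: 2 2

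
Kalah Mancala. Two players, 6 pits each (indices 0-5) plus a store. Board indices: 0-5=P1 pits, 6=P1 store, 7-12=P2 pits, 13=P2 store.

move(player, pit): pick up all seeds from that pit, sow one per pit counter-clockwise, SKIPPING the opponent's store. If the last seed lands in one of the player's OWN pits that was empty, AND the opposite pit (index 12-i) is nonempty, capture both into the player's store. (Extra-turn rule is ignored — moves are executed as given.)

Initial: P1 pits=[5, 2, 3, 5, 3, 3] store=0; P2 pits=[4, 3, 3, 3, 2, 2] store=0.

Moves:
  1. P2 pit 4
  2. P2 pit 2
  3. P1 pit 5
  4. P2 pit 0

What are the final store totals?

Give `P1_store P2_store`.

Move 1: P2 pit4 -> P1=[5,2,3,5,3,3](0) P2=[4,3,3,3,0,3](1)
Move 2: P2 pit2 -> P1=[5,2,3,5,3,3](0) P2=[4,3,0,4,1,4](1)
Move 3: P1 pit5 -> P1=[5,2,3,5,3,0](1) P2=[5,4,0,4,1,4](1)
Move 4: P2 pit0 -> P1=[5,2,3,5,3,0](1) P2=[0,5,1,5,2,5](1)

Answer: 1 1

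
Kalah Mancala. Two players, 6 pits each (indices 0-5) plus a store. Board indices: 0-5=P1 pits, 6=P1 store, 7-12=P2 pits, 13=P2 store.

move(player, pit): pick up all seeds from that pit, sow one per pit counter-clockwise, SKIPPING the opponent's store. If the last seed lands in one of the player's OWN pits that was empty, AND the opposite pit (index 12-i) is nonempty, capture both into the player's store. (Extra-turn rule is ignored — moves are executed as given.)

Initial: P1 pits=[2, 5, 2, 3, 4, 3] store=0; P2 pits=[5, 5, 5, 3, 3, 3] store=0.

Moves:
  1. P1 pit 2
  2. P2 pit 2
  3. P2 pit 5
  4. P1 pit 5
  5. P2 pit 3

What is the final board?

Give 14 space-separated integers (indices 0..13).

Move 1: P1 pit2 -> P1=[2,5,0,4,5,3](0) P2=[5,5,5,3,3,3](0)
Move 2: P2 pit2 -> P1=[3,5,0,4,5,3](0) P2=[5,5,0,4,4,4](1)
Move 3: P2 pit5 -> P1=[4,6,1,4,5,3](0) P2=[5,5,0,4,4,0](2)
Move 4: P1 pit5 -> P1=[4,6,1,4,5,0](1) P2=[6,6,0,4,4,0](2)
Move 5: P2 pit3 -> P1=[5,6,1,4,5,0](1) P2=[6,6,0,0,5,1](3)

Answer: 5 6 1 4 5 0 1 6 6 0 0 5 1 3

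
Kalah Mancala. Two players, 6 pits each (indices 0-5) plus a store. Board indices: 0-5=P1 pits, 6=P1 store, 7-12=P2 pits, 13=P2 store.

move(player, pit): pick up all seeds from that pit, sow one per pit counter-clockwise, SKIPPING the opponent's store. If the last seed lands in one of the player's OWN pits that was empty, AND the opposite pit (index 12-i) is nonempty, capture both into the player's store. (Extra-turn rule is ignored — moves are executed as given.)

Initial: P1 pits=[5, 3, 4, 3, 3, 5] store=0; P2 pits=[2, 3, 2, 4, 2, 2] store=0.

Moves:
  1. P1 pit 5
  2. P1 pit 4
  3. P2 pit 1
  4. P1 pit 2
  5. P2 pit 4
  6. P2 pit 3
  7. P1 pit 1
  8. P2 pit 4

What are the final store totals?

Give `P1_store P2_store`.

Move 1: P1 pit5 -> P1=[5,3,4,3,3,0](1) P2=[3,4,3,5,2,2](0)
Move 2: P1 pit4 -> P1=[5,3,4,3,0,1](2) P2=[4,4,3,5,2,2](0)
Move 3: P2 pit1 -> P1=[5,3,4,3,0,1](2) P2=[4,0,4,6,3,3](0)
Move 4: P1 pit2 -> P1=[5,3,0,4,1,2](3) P2=[4,0,4,6,3,3](0)
Move 5: P2 pit4 -> P1=[6,3,0,4,1,2](3) P2=[4,0,4,6,0,4](1)
Move 6: P2 pit3 -> P1=[7,4,1,4,1,2](3) P2=[4,0,4,0,1,5](2)
Move 7: P1 pit1 -> P1=[7,0,2,5,2,3](3) P2=[4,0,4,0,1,5](2)
Move 8: P2 pit4 -> P1=[7,0,2,5,2,3](3) P2=[4,0,4,0,0,6](2)

Answer: 3 2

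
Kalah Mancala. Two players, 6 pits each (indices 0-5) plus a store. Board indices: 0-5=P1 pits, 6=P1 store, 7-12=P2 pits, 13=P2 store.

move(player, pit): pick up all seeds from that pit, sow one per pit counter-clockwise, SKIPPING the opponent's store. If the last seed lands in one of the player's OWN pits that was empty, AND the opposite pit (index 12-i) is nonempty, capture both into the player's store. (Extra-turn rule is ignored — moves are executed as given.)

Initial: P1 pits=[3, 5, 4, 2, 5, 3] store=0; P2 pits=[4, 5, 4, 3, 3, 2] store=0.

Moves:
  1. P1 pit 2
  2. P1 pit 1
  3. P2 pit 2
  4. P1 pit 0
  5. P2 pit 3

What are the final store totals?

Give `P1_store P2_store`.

Answer: 2 2

Derivation:
Move 1: P1 pit2 -> P1=[3,5,0,3,6,4](1) P2=[4,5,4,3,3,2](0)
Move 2: P1 pit1 -> P1=[3,0,1,4,7,5](2) P2=[4,5,4,3,3,2](0)
Move 3: P2 pit2 -> P1=[3,0,1,4,7,5](2) P2=[4,5,0,4,4,3](1)
Move 4: P1 pit0 -> P1=[0,1,2,5,7,5](2) P2=[4,5,0,4,4,3](1)
Move 5: P2 pit3 -> P1=[1,1,2,5,7,5](2) P2=[4,5,0,0,5,4](2)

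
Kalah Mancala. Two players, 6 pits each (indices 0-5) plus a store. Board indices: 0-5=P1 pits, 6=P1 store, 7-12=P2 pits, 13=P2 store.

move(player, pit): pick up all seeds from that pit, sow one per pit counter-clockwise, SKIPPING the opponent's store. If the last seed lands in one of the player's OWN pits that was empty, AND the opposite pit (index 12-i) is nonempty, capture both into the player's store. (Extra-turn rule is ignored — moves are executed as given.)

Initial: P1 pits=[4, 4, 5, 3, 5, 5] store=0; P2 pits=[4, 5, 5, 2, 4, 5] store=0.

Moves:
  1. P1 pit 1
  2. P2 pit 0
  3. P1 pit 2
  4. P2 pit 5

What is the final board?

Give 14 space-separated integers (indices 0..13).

Answer: 5 1 1 6 7 7 1 1 7 6 3 5 0 1

Derivation:
Move 1: P1 pit1 -> P1=[4,0,6,4,6,6](0) P2=[4,5,5,2,4,5](0)
Move 2: P2 pit0 -> P1=[4,0,6,4,6,6](0) P2=[0,6,6,3,5,5](0)
Move 3: P1 pit2 -> P1=[4,0,0,5,7,7](1) P2=[1,7,6,3,5,5](0)
Move 4: P2 pit5 -> P1=[5,1,1,6,7,7](1) P2=[1,7,6,3,5,0](1)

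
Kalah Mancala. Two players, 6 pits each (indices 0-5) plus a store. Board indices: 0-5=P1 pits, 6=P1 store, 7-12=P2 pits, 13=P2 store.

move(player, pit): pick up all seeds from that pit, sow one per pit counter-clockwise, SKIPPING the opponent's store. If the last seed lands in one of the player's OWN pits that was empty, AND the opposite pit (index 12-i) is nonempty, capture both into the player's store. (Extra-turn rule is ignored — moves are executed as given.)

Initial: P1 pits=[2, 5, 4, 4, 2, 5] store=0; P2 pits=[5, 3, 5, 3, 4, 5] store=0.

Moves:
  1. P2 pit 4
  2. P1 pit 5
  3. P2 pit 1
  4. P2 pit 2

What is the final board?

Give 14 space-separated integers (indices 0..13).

Answer: 4 7 5 4 2 0 1 6 0 0 6 2 8 2

Derivation:
Move 1: P2 pit4 -> P1=[3,6,4,4,2,5](0) P2=[5,3,5,3,0,6](1)
Move 2: P1 pit5 -> P1=[3,6,4,4,2,0](1) P2=[6,4,6,4,0,6](1)
Move 3: P2 pit1 -> P1=[3,6,4,4,2,0](1) P2=[6,0,7,5,1,7](1)
Move 4: P2 pit2 -> P1=[4,7,5,4,2,0](1) P2=[6,0,0,6,2,8](2)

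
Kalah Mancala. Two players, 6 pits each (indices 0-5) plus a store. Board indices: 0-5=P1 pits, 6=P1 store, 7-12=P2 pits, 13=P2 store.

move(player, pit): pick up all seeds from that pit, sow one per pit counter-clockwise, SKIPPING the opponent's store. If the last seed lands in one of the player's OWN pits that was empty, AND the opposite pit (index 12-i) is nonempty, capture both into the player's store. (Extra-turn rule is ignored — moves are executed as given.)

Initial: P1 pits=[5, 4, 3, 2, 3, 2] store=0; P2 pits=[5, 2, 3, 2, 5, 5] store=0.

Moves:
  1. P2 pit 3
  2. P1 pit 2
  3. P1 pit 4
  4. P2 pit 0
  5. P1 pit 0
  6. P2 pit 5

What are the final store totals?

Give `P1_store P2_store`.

Answer: 1 2

Derivation:
Move 1: P2 pit3 -> P1=[5,4,3,2,3,2](0) P2=[5,2,3,0,6,6](0)
Move 2: P1 pit2 -> P1=[5,4,0,3,4,3](0) P2=[5,2,3,0,6,6](0)
Move 3: P1 pit4 -> P1=[5,4,0,3,0,4](1) P2=[6,3,3,0,6,6](0)
Move 4: P2 pit0 -> P1=[5,4,0,3,0,4](1) P2=[0,4,4,1,7,7](1)
Move 5: P1 pit0 -> P1=[0,5,1,4,1,5](1) P2=[0,4,4,1,7,7](1)
Move 6: P2 pit5 -> P1=[1,6,2,5,2,6](1) P2=[0,4,4,1,7,0](2)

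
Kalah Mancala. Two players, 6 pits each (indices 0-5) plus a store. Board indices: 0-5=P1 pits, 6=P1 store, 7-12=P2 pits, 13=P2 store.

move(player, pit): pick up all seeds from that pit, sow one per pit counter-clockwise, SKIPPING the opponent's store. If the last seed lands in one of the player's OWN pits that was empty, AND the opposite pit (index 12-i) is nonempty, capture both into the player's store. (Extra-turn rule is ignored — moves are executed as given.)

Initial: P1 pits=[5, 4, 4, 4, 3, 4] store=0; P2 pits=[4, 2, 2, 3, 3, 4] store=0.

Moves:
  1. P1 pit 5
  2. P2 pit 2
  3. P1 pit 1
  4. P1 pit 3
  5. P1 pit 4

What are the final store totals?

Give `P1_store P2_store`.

Answer: 9 0

Derivation:
Move 1: P1 pit5 -> P1=[5,4,4,4,3,0](1) P2=[5,3,3,3,3,4](0)
Move 2: P2 pit2 -> P1=[5,4,4,4,3,0](1) P2=[5,3,0,4,4,5](0)
Move 3: P1 pit1 -> P1=[5,0,5,5,4,0](7) P2=[0,3,0,4,4,5](0)
Move 4: P1 pit3 -> P1=[5,0,5,0,5,1](8) P2=[1,4,0,4,4,5](0)
Move 5: P1 pit4 -> P1=[5,0,5,0,0,2](9) P2=[2,5,1,4,4,5](0)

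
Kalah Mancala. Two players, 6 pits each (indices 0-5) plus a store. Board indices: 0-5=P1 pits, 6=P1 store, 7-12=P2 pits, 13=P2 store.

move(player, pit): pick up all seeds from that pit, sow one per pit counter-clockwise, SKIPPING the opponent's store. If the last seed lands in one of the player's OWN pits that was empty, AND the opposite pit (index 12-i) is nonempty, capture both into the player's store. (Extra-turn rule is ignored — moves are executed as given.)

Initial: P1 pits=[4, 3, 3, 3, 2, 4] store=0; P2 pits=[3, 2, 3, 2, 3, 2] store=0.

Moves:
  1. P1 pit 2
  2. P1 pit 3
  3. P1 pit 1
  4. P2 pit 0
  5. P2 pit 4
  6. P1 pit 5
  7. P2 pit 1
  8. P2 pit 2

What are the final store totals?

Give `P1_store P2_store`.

Answer: 2 2

Derivation:
Move 1: P1 pit2 -> P1=[4,3,0,4,3,5](0) P2=[3,2,3,2,3,2](0)
Move 2: P1 pit3 -> P1=[4,3,0,0,4,6](1) P2=[4,2,3,2,3,2](0)
Move 3: P1 pit1 -> P1=[4,0,1,1,5,6](1) P2=[4,2,3,2,3,2](0)
Move 4: P2 pit0 -> P1=[4,0,1,1,5,6](1) P2=[0,3,4,3,4,2](0)
Move 5: P2 pit4 -> P1=[5,1,1,1,5,6](1) P2=[0,3,4,3,0,3](1)
Move 6: P1 pit5 -> P1=[5,1,1,1,5,0](2) P2=[1,4,5,4,1,3](1)
Move 7: P2 pit1 -> P1=[5,1,1,1,5,0](2) P2=[1,0,6,5,2,4](1)
Move 8: P2 pit2 -> P1=[6,2,1,1,5,0](2) P2=[1,0,0,6,3,5](2)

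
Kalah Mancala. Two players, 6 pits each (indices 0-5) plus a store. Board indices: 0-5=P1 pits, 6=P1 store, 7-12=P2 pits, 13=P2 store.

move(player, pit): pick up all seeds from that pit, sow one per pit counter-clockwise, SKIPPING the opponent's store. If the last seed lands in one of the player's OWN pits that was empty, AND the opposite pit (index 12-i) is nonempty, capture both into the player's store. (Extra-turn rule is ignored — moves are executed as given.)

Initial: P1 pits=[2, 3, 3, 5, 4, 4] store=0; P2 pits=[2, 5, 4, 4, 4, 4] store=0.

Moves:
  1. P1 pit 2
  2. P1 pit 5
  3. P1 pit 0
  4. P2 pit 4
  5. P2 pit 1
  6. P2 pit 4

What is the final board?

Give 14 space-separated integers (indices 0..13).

Move 1: P1 pit2 -> P1=[2,3,0,6,5,5](0) P2=[2,5,4,4,4,4](0)
Move 2: P1 pit5 -> P1=[2,3,0,6,5,0](1) P2=[3,6,5,5,4,4](0)
Move 3: P1 pit0 -> P1=[0,4,0,6,5,0](7) P2=[3,6,5,0,4,4](0)
Move 4: P2 pit4 -> P1=[1,5,0,6,5,0](7) P2=[3,6,5,0,0,5](1)
Move 5: P2 pit1 -> P1=[2,5,0,6,5,0](7) P2=[3,0,6,1,1,6](2)
Move 6: P2 pit4 -> P1=[2,5,0,6,5,0](7) P2=[3,0,6,1,0,7](2)

Answer: 2 5 0 6 5 0 7 3 0 6 1 0 7 2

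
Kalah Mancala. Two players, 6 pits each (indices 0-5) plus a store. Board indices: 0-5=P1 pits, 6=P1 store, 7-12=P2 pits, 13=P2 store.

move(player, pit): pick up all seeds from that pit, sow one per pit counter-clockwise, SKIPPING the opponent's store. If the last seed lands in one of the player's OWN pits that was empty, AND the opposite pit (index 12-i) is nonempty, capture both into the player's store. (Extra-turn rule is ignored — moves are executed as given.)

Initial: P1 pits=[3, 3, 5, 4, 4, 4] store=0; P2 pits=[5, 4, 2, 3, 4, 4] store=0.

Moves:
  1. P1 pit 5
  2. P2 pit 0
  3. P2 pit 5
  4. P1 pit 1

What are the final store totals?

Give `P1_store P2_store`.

Move 1: P1 pit5 -> P1=[3,3,5,4,4,0](1) P2=[6,5,3,3,4,4](0)
Move 2: P2 pit0 -> P1=[3,3,5,4,4,0](1) P2=[0,6,4,4,5,5](1)
Move 3: P2 pit5 -> P1=[4,4,6,5,4,0](1) P2=[0,6,4,4,5,0](2)
Move 4: P1 pit1 -> P1=[4,0,7,6,5,1](1) P2=[0,6,4,4,5,0](2)

Answer: 1 2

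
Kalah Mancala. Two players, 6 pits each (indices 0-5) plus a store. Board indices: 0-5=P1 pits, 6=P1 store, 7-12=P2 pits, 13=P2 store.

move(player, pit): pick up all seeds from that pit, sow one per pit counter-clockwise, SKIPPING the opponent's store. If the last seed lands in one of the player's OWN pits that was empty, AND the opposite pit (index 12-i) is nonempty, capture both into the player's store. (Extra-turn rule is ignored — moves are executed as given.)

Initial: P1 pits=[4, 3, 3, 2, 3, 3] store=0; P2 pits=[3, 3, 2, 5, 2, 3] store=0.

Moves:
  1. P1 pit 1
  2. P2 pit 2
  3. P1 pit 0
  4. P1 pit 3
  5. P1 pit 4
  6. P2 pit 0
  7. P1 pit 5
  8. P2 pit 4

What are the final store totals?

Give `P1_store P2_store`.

Move 1: P1 pit1 -> P1=[4,0,4,3,4,3](0) P2=[3,3,2,5,2,3](0)
Move 2: P2 pit2 -> P1=[4,0,4,3,4,3](0) P2=[3,3,0,6,3,3](0)
Move 3: P1 pit0 -> P1=[0,1,5,4,5,3](0) P2=[3,3,0,6,3,3](0)
Move 4: P1 pit3 -> P1=[0,1,5,0,6,4](1) P2=[4,3,0,6,3,3](0)
Move 5: P1 pit4 -> P1=[0,1,5,0,0,5](2) P2=[5,4,1,7,3,3](0)
Move 6: P2 pit0 -> P1=[0,1,5,0,0,5](2) P2=[0,5,2,8,4,4](0)
Move 7: P1 pit5 -> P1=[0,1,5,0,0,0](3) P2=[1,6,3,9,4,4](0)
Move 8: P2 pit4 -> P1=[1,2,5,0,0,0](3) P2=[1,6,3,9,0,5](1)

Answer: 3 1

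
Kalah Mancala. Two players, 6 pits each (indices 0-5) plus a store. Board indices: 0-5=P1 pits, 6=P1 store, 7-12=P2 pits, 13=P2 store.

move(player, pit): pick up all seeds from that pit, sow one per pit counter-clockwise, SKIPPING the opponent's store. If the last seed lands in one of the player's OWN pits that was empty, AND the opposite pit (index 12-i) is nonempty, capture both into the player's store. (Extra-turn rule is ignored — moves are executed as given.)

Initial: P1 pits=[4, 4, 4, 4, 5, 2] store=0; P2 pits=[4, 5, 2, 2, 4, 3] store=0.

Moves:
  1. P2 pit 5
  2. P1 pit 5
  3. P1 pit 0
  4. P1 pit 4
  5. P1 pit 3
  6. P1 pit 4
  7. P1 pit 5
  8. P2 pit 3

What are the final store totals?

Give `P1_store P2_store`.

Answer: 10 2

Derivation:
Move 1: P2 pit5 -> P1=[5,5,4,4,5,2](0) P2=[4,5,2,2,4,0](1)
Move 2: P1 pit5 -> P1=[5,5,4,4,5,0](1) P2=[5,5,2,2,4,0](1)
Move 3: P1 pit0 -> P1=[0,6,5,5,6,0](7) P2=[0,5,2,2,4,0](1)
Move 4: P1 pit4 -> P1=[0,6,5,5,0,1](8) P2=[1,6,3,3,4,0](1)
Move 5: P1 pit3 -> P1=[0,6,5,0,1,2](9) P2=[2,7,3,3,4,0](1)
Move 6: P1 pit4 -> P1=[0,6,5,0,0,3](9) P2=[2,7,3,3,4,0](1)
Move 7: P1 pit5 -> P1=[0,6,5,0,0,0](10) P2=[3,8,3,3,4,0](1)
Move 8: P2 pit3 -> P1=[0,6,5,0,0,0](10) P2=[3,8,3,0,5,1](2)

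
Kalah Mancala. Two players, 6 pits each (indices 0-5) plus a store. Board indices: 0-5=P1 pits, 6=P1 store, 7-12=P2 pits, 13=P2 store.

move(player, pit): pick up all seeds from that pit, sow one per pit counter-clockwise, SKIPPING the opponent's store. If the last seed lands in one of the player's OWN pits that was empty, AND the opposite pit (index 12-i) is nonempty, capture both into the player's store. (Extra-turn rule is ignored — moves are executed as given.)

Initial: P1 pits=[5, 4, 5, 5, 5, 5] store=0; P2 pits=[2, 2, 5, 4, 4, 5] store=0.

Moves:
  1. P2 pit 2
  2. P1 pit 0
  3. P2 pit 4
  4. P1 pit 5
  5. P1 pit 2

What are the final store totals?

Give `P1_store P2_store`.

Move 1: P2 pit2 -> P1=[6,4,5,5,5,5](0) P2=[2,2,0,5,5,6](1)
Move 2: P1 pit0 -> P1=[0,5,6,6,6,6](1) P2=[2,2,0,5,5,6](1)
Move 3: P2 pit4 -> P1=[1,6,7,6,6,6](1) P2=[2,2,0,5,0,7](2)
Move 4: P1 pit5 -> P1=[1,6,7,6,6,0](2) P2=[3,3,1,6,1,7](2)
Move 5: P1 pit2 -> P1=[1,6,0,7,7,1](3) P2=[4,4,2,6,1,7](2)

Answer: 3 2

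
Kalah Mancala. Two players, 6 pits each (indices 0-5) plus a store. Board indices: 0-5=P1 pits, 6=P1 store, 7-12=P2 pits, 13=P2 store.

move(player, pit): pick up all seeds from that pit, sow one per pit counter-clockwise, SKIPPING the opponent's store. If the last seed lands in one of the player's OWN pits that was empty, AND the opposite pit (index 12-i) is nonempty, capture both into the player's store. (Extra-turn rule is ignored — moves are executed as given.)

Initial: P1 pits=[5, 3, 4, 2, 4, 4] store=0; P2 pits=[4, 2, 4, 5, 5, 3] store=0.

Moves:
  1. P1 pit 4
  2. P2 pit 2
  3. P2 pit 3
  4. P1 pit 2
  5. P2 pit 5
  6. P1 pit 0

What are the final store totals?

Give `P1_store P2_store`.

Answer: 3 3

Derivation:
Move 1: P1 pit4 -> P1=[5,3,4,2,0,5](1) P2=[5,3,4,5,5,3](0)
Move 2: P2 pit2 -> P1=[5,3,4,2,0,5](1) P2=[5,3,0,6,6,4](1)
Move 3: P2 pit3 -> P1=[6,4,5,2,0,5](1) P2=[5,3,0,0,7,5](2)
Move 4: P1 pit2 -> P1=[6,4,0,3,1,6](2) P2=[6,3,0,0,7,5](2)
Move 5: P2 pit5 -> P1=[7,5,1,4,1,6](2) P2=[6,3,0,0,7,0](3)
Move 6: P1 pit0 -> P1=[0,6,2,5,2,7](3) P2=[7,3,0,0,7,0](3)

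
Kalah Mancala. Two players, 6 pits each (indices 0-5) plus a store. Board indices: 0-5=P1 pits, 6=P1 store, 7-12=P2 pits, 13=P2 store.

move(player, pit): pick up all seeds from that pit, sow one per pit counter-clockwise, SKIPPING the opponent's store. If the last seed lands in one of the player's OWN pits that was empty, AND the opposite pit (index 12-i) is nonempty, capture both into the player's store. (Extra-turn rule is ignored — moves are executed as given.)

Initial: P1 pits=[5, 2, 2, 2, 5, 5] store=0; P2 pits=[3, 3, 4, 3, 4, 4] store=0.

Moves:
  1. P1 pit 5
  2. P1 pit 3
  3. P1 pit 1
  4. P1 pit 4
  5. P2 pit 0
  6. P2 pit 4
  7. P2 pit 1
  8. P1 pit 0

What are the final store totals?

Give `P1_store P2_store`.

Move 1: P1 pit5 -> P1=[5,2,2,2,5,0](1) P2=[4,4,5,4,4,4](0)
Move 2: P1 pit3 -> P1=[5,2,2,0,6,0](6) P2=[0,4,5,4,4,4](0)
Move 3: P1 pit1 -> P1=[5,0,3,0,6,0](12) P2=[0,4,0,4,4,4](0)
Move 4: P1 pit4 -> P1=[5,0,3,0,0,1](13) P2=[1,5,1,5,4,4](0)
Move 5: P2 pit0 -> P1=[5,0,3,0,0,1](13) P2=[0,6,1,5,4,4](0)
Move 6: P2 pit4 -> P1=[6,1,3,0,0,1](13) P2=[0,6,1,5,0,5](1)
Move 7: P2 pit1 -> P1=[7,1,3,0,0,1](13) P2=[0,0,2,6,1,6](2)
Move 8: P1 pit0 -> P1=[0,2,4,1,1,2](14) P2=[1,0,2,6,1,6](2)

Answer: 14 2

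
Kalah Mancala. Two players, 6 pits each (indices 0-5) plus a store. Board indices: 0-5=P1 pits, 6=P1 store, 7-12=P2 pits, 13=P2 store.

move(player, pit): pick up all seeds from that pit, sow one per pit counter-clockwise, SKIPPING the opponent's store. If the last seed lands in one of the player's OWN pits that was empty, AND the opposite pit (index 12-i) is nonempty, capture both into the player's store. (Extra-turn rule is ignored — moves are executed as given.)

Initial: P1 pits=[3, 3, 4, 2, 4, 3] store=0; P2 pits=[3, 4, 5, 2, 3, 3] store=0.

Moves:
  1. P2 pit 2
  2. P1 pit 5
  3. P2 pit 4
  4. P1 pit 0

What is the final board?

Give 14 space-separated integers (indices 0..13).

Answer: 0 5 5 3 5 0 6 0 5 0 3 0 5 2

Derivation:
Move 1: P2 pit2 -> P1=[4,3,4,2,4,3](0) P2=[3,4,0,3,4,4](1)
Move 2: P1 pit5 -> P1=[4,3,4,2,4,0](1) P2=[4,5,0,3,4,4](1)
Move 3: P2 pit4 -> P1=[5,4,4,2,4,0](1) P2=[4,5,0,3,0,5](2)
Move 4: P1 pit0 -> P1=[0,5,5,3,5,0](6) P2=[0,5,0,3,0,5](2)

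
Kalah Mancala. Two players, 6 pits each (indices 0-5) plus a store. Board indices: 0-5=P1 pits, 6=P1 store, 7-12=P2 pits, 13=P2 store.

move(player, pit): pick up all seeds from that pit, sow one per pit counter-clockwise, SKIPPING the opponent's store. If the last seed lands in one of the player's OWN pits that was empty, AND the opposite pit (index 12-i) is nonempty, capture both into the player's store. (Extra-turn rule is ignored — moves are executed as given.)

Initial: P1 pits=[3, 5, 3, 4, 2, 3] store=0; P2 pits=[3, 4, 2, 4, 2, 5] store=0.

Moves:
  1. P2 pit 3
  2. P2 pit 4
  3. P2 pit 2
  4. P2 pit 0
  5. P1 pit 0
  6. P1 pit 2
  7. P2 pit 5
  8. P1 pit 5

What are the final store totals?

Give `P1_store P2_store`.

Answer: 2 9

Derivation:
Move 1: P2 pit3 -> P1=[4,5,3,4,2,3](0) P2=[3,4,2,0,3,6](1)
Move 2: P2 pit4 -> P1=[5,5,3,4,2,3](0) P2=[3,4,2,0,0,7](2)
Move 3: P2 pit2 -> P1=[5,0,3,4,2,3](0) P2=[3,4,0,1,0,7](8)
Move 4: P2 pit0 -> P1=[5,0,3,4,2,3](0) P2=[0,5,1,2,0,7](8)
Move 5: P1 pit0 -> P1=[0,1,4,5,3,4](0) P2=[0,5,1,2,0,7](8)
Move 6: P1 pit2 -> P1=[0,1,0,6,4,5](1) P2=[0,5,1,2,0,7](8)
Move 7: P2 pit5 -> P1=[1,2,1,7,5,6](1) P2=[0,5,1,2,0,0](9)
Move 8: P1 pit5 -> P1=[1,2,1,7,5,0](2) P2=[1,6,2,3,1,0](9)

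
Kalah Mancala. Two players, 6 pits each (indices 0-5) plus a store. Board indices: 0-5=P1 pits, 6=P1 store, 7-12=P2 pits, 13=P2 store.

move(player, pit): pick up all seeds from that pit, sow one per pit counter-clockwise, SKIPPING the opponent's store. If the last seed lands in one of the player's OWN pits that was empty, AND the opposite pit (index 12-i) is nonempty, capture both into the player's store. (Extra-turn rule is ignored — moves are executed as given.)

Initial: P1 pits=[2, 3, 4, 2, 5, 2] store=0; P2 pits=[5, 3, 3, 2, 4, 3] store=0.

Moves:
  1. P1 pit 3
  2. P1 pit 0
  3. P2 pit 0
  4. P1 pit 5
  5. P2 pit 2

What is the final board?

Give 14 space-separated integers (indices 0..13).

Move 1: P1 pit3 -> P1=[2,3,4,0,6,3](0) P2=[5,3,3,2,4,3](0)
Move 2: P1 pit0 -> P1=[0,4,5,0,6,3](0) P2=[5,3,3,2,4,3](0)
Move 3: P2 pit0 -> P1=[0,4,5,0,6,3](0) P2=[0,4,4,3,5,4](0)
Move 4: P1 pit5 -> P1=[0,4,5,0,6,0](1) P2=[1,5,4,3,5,4](0)
Move 5: P2 pit2 -> P1=[0,4,5,0,6,0](1) P2=[1,5,0,4,6,5](1)

Answer: 0 4 5 0 6 0 1 1 5 0 4 6 5 1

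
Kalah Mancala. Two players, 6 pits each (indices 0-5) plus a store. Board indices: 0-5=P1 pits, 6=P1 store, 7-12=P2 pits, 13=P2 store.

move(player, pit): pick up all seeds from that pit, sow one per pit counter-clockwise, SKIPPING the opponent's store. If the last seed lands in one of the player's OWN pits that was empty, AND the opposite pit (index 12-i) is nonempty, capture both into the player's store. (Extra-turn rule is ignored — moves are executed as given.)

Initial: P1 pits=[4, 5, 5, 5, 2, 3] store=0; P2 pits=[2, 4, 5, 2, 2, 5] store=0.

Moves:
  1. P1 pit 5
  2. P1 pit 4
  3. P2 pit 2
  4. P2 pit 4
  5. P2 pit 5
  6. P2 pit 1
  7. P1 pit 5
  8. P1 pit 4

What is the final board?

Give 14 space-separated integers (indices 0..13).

Move 1: P1 pit5 -> P1=[4,5,5,5,2,0](1) P2=[3,5,5,2,2,5](0)
Move 2: P1 pit4 -> P1=[4,5,5,5,0,1](2) P2=[3,5,5,2,2,5](0)
Move 3: P2 pit2 -> P1=[5,5,5,5,0,1](2) P2=[3,5,0,3,3,6](1)
Move 4: P2 pit4 -> P1=[6,5,5,5,0,1](2) P2=[3,5,0,3,0,7](2)
Move 5: P2 pit5 -> P1=[7,6,6,6,1,2](2) P2=[3,5,0,3,0,0](3)
Move 6: P2 pit1 -> P1=[7,6,6,6,1,2](2) P2=[3,0,1,4,1,1](4)
Move 7: P1 pit5 -> P1=[7,6,6,6,1,0](3) P2=[4,0,1,4,1,1](4)
Move 8: P1 pit4 -> P1=[7,6,6,6,0,0](8) P2=[0,0,1,4,1,1](4)

Answer: 7 6 6 6 0 0 8 0 0 1 4 1 1 4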